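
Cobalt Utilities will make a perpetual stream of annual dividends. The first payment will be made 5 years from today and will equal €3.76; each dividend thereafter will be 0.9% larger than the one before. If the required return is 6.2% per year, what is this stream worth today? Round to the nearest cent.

€55.77

Value at end of year 4: C₁ / (r − g) = €3.76 / (0.062 − 0.009) = €70.9434
Discount to today: PV = €70.9434 / (1 + 0.062)^4 = €70.9434 / 1.272032 = €55.77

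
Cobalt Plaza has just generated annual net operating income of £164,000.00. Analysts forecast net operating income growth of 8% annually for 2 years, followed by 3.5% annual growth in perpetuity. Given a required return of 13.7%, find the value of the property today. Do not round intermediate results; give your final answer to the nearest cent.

£1805196.34

D_1 = 177120.00000
D_2 = 191289.60000
Terminal value at year 2: TV = D_2×(1+g_2)/(r−g_2) = 197984.73600/0.102 = 1941026.82353
P_0 = D_1/(1+r)^1 + D_2/(1+r)^2 + TV/(1+r)^2
    = 155778.36412 + 147968.89467 + 1501449.07832 = 1805196.33711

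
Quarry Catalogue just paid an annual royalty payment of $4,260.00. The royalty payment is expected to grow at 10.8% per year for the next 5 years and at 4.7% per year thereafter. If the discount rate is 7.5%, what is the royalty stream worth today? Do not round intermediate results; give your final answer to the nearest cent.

D_1 = 4720.08000
D_2 = 5229.84864
D_3 = 5794.67229
D_4 = 6420.49690
D_5 = 7113.91057
Terminal value at year 5: TV = D_5×(1+g_2)/(r−g_2) = 7448.26436/0.028 = 266009.44152
P_0 = D_1/(1+r)^1 + D_2/(1+r)^2 + D_3/(1+r)^3 + D_4/(1+r)^4 + D_5/(1+r)^5 + TV/(1+r)^5
    = 4390.77209 + 4525.55859 + 4664.48271 + 4807.67148 + 4955.25581 + 185291.17278 = 208634.91346

$208634.91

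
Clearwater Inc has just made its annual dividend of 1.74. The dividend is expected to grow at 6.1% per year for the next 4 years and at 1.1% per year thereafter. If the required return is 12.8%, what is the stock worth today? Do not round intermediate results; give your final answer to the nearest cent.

D_1 = 1.84614
D_2 = 1.95875
D_3 = 2.07824
D_4 = 2.20501
Terminal value at year 4: TV = D_4×(1+g_2)/(r−g_2) = 2.22927/0.117 = 19.05356
P_0 = D_1/(1+r)^1 + D_2/(1+r)^2 + D_3/(1+r)^3 + D_4/(1+r)^4 + TV/(1+r)^4
    = 1.63665 + 1.53944 + 1.44800 + 1.36199 + 11.76900 = 17.75508

17.76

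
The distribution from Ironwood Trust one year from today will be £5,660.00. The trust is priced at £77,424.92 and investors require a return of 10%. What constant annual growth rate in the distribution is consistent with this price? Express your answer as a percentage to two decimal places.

2.69%

P = D₁/(r−g) ⇒ g = r − D₁/P = 0.1 − £5,660.00/£77,424.92 = 0.026897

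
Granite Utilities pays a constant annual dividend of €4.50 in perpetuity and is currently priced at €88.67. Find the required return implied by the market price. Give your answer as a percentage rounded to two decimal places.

P = C/r ⇒ r = C/P = €4.50/€88.67 = 0.050750

5.07%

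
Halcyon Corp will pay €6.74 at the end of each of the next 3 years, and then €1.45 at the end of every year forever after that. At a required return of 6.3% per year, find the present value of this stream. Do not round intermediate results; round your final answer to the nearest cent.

PV of 3-year annuity: €6.74 × [1 − (1+0.063)^−3] / 0.063 = 17.91657
Perpetuity value at year 3: €1.45 / 0.063 = 23.01587
PV of perpetuity: 23.01587 / (1+0.063)^3 = 19.16142
Total PV = 17.91657 + 19.16142 = 37.07799

€37.08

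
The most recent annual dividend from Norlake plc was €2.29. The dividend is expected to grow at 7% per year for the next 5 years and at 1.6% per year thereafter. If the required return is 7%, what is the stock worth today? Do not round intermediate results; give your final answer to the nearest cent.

€54.54

D_1 = 2.45030
D_2 = 2.62182
D_3 = 2.80535
D_4 = 3.00172
D_5 = 3.21184
Terminal value at year 5: TV = D_5×(1+g_2)/(r−g_2) = 3.26323/0.054 = 60.43024
P_0 = D_1/(1+r)^1 + D_2/(1+r)^2 + D_3/(1+r)^3 + D_4/(1+r)^4 + D_5/(1+r)^5 + TV/(1+r)^5
    = 2.29000 + 2.29000 + 2.29000 + 2.29000 + 2.29000 + 43.08593 = 54.53593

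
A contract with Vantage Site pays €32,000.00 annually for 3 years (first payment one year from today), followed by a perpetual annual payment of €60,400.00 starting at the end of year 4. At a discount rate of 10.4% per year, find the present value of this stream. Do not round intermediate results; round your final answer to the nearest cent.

€510637.04

PV of 3-year annuity: €32,000.00 × [1 − (1+0.104)^−3] / 0.104 = 79022.18813
Perpetuity value at year 3: €60,400.00 / 0.104 = 580769.23077
PV of perpetuity: 580769.23077 / (1+0.104)^3 = 431614.85068
Total PV = 79022.18813 + 431614.85068 = 510637.03880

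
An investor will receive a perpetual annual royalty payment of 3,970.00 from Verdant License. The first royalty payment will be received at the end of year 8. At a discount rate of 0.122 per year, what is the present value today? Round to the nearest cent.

Value at end of year 7: C / r = 3,970.00 / 0.122 = 32,540.9836
Discount to today: PV = 32,540.9836 / (1 + 0.122)^7 = 32,540.9836 / 2.238463 = 14,537.20

14537.20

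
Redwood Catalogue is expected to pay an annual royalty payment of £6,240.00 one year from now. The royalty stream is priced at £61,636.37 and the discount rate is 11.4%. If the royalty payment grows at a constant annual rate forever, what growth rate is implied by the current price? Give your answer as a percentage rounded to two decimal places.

1.28%

P = D₁/(r−g) ⇒ g = r − D₁/P = 0.114 − £6,240.00/£61,636.37 = 0.012761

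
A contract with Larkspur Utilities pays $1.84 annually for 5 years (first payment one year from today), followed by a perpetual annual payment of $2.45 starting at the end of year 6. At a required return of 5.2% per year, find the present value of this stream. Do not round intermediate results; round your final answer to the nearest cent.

PV of 5-year annuity: $1.84 × [1 − (1+0.052)^−5] / 0.052 = 7.92239
Perpetuity value at year 5: $2.45 / 0.052 = 47.11538
PV of perpetuity: 47.11538 / (1+0.052)^5 = 36.56655
Total PV = 7.92239 + 36.56655 = 44.48894

$44.49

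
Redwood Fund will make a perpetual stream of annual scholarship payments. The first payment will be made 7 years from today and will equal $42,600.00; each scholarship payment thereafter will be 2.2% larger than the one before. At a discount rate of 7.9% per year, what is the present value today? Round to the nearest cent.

Value at end of year 6: C₁ / (r − g) = $42,600.00 / (0.079 − 0.022) = $747,368.4211
Discount to today: PV = $747,368.4211 / (1 + 0.079)^6 = $747,368.4211 / 1.578079 = $473,593.87

$473593.87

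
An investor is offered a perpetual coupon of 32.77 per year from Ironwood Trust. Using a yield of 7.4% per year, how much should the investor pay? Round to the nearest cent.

442.84

Level perpetuity: PV = C / r = 32.77 / 0.074 = 442.84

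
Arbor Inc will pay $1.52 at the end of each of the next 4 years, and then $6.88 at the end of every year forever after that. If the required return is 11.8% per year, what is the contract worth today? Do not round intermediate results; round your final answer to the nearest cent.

$41.96

PV of 4-year annuity: $1.52 × [1 − (1+0.118)^−4] / 0.118 = 4.63629
Perpetuity value at year 4: $6.88 / 0.118 = 58.30508
PV of perpetuity: 58.30508 / (1+0.118)^4 = 37.31979
Total PV = 4.63629 + 37.31979 = 41.95608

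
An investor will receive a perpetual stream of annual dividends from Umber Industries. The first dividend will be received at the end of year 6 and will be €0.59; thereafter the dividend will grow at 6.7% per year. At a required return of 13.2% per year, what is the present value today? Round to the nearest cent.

Value at end of year 5: C₁ / (r − g) = €0.59 / (0.132 − 0.067) = €9.0769
Discount to today: PV = €9.0769 / (1 + 0.132)^5 = €9.0769 / 1.858798 = €4.88

€4.88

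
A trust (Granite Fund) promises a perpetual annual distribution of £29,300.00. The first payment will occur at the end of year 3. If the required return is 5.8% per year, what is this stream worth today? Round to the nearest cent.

£451303.07

Value at end of year 2: C / r = £29,300.00 / 0.058 = £505,172.4138
Discount to today: PV = £505,172.4138 / (1 + 0.058)^2 = £505,172.4138 / 1.119364 = £451,303.07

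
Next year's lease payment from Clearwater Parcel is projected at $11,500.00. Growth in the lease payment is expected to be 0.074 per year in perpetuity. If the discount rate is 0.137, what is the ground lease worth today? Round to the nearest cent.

Growing perpetuity: P = D₁ / (r − g) = $11,500.0000 / (0.137 − 0.074) = $182,539.68

$182539.68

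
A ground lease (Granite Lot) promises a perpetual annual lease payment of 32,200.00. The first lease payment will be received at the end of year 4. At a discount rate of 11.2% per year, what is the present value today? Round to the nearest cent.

209085.29

Value at end of year 3: C / r = 32,200.00 / 0.112 = 287,500.0000
Discount to today: PV = 287,500.0000 / (1 + 0.112)^3 = 287,500.0000 / 1.375037 = 209,085.29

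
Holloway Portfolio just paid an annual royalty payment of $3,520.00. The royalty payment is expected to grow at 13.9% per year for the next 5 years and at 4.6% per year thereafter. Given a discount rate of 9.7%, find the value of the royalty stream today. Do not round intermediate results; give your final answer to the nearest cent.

$106842.06

D_1 = 4009.28000
D_2 = 4566.56992
D_3 = 5201.32314
D_4 = 5924.30706
D_5 = 6747.78574
Terminal value at year 5: TV = D_5×(1+g_2)/(r−g_2) = 7058.18388/0.051 = 138395.76235
P_0 = D_1/(1+r)^1 + D_2/(1+r)^2 + D_3/(1+r)^3 + D_4/(1+r)^4 + D_5/(1+r)^5 + TV/(1+r)^5
    = 3654.76755 + 3794.69484 + 3939.97942 + 4090.82640 + 4247.44874 + 87114.34076 = 106842.05769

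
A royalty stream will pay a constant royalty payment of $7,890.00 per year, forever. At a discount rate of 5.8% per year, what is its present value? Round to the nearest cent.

$136034.48

Level perpetuity: PV = C / r = $7,890.00 / 0.058 = $136,034.48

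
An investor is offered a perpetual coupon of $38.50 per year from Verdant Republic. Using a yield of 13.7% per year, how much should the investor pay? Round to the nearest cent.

$281.02

Level perpetuity: PV = C / r = $38.50 / 0.137 = $281.02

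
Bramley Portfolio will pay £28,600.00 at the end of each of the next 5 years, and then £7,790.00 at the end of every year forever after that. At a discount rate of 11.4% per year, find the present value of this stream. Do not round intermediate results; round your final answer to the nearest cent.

PV of 5-year annuity: £28,600.00 × [1 − (1+0.114)^−5] / 0.114 = 104647.61467
Perpetuity value at year 5: £7,790.00 / 0.114 = 68333.33333
PV of perpetuity: 68333.33333 / (1+0.114)^5 = 39829.66486
Total PV = 104647.61467 + 39829.66486 = 144477.27953

£144477.28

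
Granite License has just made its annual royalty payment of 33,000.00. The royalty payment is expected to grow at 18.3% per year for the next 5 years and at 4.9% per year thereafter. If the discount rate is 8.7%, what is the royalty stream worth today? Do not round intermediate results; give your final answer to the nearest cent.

D_1 = 39039.00000
D_2 = 46183.13700
D_3 = 54634.65107
D_4 = 64632.79222
D_5 = 76460.59319
Terminal value at year 5: TV = D_5×(1+g_2)/(r−g_2) = 80207.16226/0.038 = 2110714.79629
P_0 = D_1/(1+r)^1 + D_2/(1+r)^2 + D_3/(1+r)^3 + D_4/(1+r)^4 + D_5/(1+r)^5 + TV/(1+r)^5
    = 35914.44342 + 39086.28019 + 42538.24238 + 46295.06967 + 50383.68668 + 1390854.92974 = 1605072.65209

1605072.65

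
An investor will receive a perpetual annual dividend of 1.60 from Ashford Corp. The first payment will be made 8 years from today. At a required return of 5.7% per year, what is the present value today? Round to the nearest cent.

19.04

Value at end of year 7: C / r = 1.60 / 0.057 = 28.0702
Discount to today: PV = 28.0702 / (1 + 0.057)^7 = 28.0702 / 1.474093 = 19.04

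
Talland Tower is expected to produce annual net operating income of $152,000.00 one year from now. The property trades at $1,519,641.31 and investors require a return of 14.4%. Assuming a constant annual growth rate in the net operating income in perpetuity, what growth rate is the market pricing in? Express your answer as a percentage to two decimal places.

4.40%

P = D₁/(r−g) ⇒ g = r − D₁/P = 0.144 − $152,000.00/$1,519,641.31 = 0.043976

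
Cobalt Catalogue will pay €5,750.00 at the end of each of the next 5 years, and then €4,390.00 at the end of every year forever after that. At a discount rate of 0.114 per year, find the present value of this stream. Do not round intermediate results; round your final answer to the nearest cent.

PV of 5-year annuity: €5,750.00 × [1 − (1+0.114)^−5] / 0.114 = 21039.29316
Perpetuity value at year 5: €4,390.00 / 0.114 = 38508.77193
PV of perpetuity: 38508.77193 / (1+0.114)^5 = 22445.72898
Total PV = 21039.29316 + 22445.72898 = 43485.02214

€43485.02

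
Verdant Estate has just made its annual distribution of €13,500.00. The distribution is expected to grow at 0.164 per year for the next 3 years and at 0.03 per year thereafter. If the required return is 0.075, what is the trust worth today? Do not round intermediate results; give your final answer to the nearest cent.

D_1 = 15714.00000
D_2 = 18291.09600
D_3 = 21290.83574
Terminal value at year 3: TV = D_3×(1+g_2)/(r−g_2) = 21929.56082/0.045 = 487323.57370
P_0 = D_1/(1+r)^1 + D_2/(1+r)^2 + D_3/(1+r)^3 + TV/(1+r)^3
    = 14617.67442 + 15827.88188 + 17138.28327 + 392276.26142 = 439860.10098

€439860.10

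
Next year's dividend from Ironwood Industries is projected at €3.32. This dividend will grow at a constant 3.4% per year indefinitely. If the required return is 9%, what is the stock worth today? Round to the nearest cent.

€59.29

Growing perpetuity: P = D₁ / (r − g) = €3.3200 / (0.09 − 0.034) = €59.29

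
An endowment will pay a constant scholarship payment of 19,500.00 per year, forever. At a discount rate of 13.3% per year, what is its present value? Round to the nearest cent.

Level perpetuity: PV = C / r = 19,500.00 / 0.133 = 146,616.54

146616.54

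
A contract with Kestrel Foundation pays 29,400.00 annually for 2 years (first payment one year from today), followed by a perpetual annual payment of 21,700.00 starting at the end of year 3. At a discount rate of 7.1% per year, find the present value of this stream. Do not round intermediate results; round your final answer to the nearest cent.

PV of 2-year annuity: 29,400.00 × [1 − (1+0.071)^−2] / 0.071 = 53082.14789
Perpetuity value at year 2: 21,700.00 / 0.071 = 305633.80282
PV of perpetuity: 305633.80282 / (1+0.071)^2 = 266454.12223
Total PV = 53082.14789 + 266454.12223 = 319536.27012

319536.27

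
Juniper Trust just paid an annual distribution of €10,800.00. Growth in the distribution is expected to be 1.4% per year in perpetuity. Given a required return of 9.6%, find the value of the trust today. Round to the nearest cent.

€133551.22

D₁ = D₀ × (1 + g) = €10,800.00 × 1.014 = €10,951.2000
Growing perpetuity: P = D₁ / (r − g) = €10,951.2000 / (0.096 − 0.014) = €133,551.22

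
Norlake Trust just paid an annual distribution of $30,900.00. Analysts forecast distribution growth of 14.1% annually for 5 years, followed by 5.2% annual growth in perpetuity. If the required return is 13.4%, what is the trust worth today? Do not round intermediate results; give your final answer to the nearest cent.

$566196.47

D_1 = 35256.90000
D_2 = 40228.12290
D_3 = 45900.28823
D_4 = 52372.22887
D_5 = 59756.71314
Terminal value at year 5: TV = D_5×(1+g_2)/(r−g_2) = 62864.06222/0.082 = 766634.90516
P_0 = D_1/(1+r)^1 + D_2/(1+r)^2 + D_3/(1+r)^3 + D_4/(1+r)^4 + D_5/(1+r)^5 + TV/(1+r)^5
    = 31090.74074 + 31282.65889 + 31475.76173 + 31670.05655 + 31865.55073 + 408811.69958 = 566196.46822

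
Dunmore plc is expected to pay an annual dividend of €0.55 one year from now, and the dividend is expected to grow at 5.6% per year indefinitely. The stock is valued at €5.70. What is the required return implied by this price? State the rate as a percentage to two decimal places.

15.25%

P = D₁/(r − g) ⇒ r = D₁/P + g = €0.5500/€5.70 + 0.056 = 0.096491 + 0.056 = 0.152491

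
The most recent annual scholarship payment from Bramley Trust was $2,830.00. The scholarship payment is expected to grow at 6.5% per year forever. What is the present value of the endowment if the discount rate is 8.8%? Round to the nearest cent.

D₁ = D₀ × (1 + g) = $2,830.00 × 1.065 = $3,013.9500
Growing perpetuity: P = D₁ / (r − g) = $3,013.9500 / (0.088 − 0.065) = $131,041.30

$131041.30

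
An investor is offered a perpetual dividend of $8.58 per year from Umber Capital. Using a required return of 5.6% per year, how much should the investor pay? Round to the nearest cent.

$153.21

Level perpetuity: PV = C / r = $8.58 / 0.056 = $153.21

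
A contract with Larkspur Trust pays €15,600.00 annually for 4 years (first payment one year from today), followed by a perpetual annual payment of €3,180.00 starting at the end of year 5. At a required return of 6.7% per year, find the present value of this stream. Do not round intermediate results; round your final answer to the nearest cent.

€89818.34

PV of 4-year annuity: €15,600.00 × [1 − (1+0.067)^−4] / 0.067 = 53200.34124
Perpetuity value at year 4: €3,180.00 / 0.067 = 47462.68657
PV of perpetuity: 47462.68657 / (1+0.067)^4 = 36618.00162
Total PV = 53200.34124 + 36618.00162 = 89818.34286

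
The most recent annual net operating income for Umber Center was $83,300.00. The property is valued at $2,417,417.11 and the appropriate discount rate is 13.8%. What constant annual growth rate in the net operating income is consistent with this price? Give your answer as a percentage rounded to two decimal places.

P = D₀(1+g)/(r−g) ⇒ P(r−g) = D₀(1+g) ⇒ g(P+D₀) = P·r − D₀
g = (P·r − D₀)/(P + D₀) = ($2,417,417.11×0.138 − $83,300.00) / ($2,417,417.11 + $83,300.00) = 0.100093

10.01%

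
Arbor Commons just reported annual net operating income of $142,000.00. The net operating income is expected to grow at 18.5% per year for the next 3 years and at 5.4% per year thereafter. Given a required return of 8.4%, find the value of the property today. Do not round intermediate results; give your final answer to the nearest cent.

$7027837.53

D_1 = 168270.00000
D_2 = 199399.95000
D_3 = 236288.94075
Terminal value at year 3: TV = D_3×(1+g_2)/(r−g_2) = 249048.54355/0.03 = 8301618.11835
P_0 = D_1/(1+r)^1 + D_2/(1+r)^2 + D_3/(1+r)^3 + TV/(1+r)^3
    = 155230.62731 + 169693.99756 + 185504.96966 + 6517407.93407 = 7027837.52859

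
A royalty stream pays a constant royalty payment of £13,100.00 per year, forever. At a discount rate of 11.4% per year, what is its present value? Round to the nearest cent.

£114912.28

Level perpetuity: PV = C / r = £13,100.00 / 0.114 = £114,912.28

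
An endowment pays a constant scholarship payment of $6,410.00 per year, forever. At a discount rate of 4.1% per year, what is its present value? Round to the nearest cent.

$156341.46

Level perpetuity: PV = C / r = $6,410.00 / 0.041 = $156,341.46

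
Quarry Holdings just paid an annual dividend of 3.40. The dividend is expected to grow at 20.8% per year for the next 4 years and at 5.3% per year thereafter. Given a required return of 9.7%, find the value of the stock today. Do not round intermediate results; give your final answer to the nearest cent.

D_1 = 4.10720
D_2 = 4.96150
D_3 = 5.99349
D_4 = 7.24013
Terminal value at year 4: TV = D_4×(1+g_2)/(r−g_2) = 7.62386/0.044 = 173.26959
P_0 = D_1/(1+r)^1 + D_2/(1+r)^2 + D_3/(1+r)^3 + D_4/(1+r)^4 + TV/(1+r)^4
    = 3.74403 + 4.12287 + 4.54004 + 4.99943 + 119.64535 = 137.05172

137.05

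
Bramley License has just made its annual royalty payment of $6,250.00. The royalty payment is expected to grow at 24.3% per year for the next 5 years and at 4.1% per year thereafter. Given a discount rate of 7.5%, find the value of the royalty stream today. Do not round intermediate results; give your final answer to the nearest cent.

$444851.83

D_1 = 7768.75000
D_2 = 9656.55625
D_3 = 12003.09942
D_4 = 14919.85258
D_5 = 18545.37675
Terminal value at year 5: TV = D_5×(1+g_2)/(r−g_2) = 19305.73720/0.034 = 567815.80002
P_0 = D_1/(1+r)^1 + D_2/(1+r)^2 + D_3/(1+r)^3 + D_4/(1+r)^4 + D_5/(1+r)^5 + TV/(1+r)^5
    = 7226.74419 + 8356.13304 + 9662.02174 + 11171.99351 + 12917.94227 + 395516.99709 = 444851.83185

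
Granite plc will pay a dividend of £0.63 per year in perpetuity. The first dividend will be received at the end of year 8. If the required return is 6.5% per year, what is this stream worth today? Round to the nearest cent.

Value at end of year 7: C / r = £0.63 / 0.065 = £9.6923
Discount to today: PV = £9.6923 / (1 + 0.065)^7 = £9.6923 / 1.553987 = £6.24

£6.24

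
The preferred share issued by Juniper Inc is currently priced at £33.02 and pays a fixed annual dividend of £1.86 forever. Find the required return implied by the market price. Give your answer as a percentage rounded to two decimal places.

5.63%

P = C/r ⇒ r = C/P = £1.86/£33.02 = 0.056329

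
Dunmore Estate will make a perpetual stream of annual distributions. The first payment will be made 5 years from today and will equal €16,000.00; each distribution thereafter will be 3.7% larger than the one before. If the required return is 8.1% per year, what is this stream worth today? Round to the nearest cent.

€266295.93

Value at end of year 4: C₁ / (r − g) = €16,000.00 / (0.081 − 0.037) = €363,636.3636
Discount to today: PV = €363,636.3636 / (1 + 0.081)^4 = €363,636.3636 / 1.365535 = €266,295.93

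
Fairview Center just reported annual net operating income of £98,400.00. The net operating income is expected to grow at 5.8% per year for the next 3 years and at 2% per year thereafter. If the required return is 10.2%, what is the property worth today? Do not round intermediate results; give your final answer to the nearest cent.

£1355410.63

D_1 = 104107.20000
D_2 = 110145.41760
D_3 = 116533.85182
Terminal value at year 3: TV = D_3×(1+g_2)/(r−g_2) = 118864.52886/0.082 = 1449567.42509
P_0 = D_1/(1+r)^1 + D_2/(1+r)^2 + D_3/(1+r)^3 + TV/(1+r)^3
    = 94471.14338 + 90699.15580 + 87077.77390 + 1083162.55337 = 1355410.62645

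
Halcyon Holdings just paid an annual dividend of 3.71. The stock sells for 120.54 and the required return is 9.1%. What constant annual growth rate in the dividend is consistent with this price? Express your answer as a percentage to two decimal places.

5.84%

P = D₀(1+g)/(r−g) ⇒ P(r−g) = D₀(1+g) ⇒ g(P+D₀) = P·r − D₀
g = (P·r − D₀)/(P + D₀) = (120.54×0.091 − 3.71) / (120.54 + 3.71) = 0.058424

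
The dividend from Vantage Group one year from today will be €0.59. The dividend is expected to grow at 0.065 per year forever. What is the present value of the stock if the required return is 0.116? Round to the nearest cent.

Growing perpetuity: P = D₁ / (r − g) = €0.5900 / (0.116 − 0.065) = €11.57

€11.57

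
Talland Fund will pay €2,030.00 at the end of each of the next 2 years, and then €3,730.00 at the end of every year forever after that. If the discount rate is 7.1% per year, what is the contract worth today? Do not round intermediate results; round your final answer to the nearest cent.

PV of 2-year annuity: €2,030.00 × [1 − (1+0.071)^−2] / 0.071 = 3665.19593
Perpetuity value at year 2: €3,730.00 / 0.071 = 52535.21127
PV of perpetuity: 52535.21127 / (1+0.071)^2 = 45800.63944
Total PV = 3665.19593 + 45800.63944 = 49465.83537

€49465.84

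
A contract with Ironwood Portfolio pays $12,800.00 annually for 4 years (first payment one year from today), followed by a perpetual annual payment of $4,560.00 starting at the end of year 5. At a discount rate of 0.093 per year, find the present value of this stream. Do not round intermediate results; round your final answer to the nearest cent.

$75552.71

PV of 4-year annuity: $12,800.00 × [1 − (1+0.093)^−4] / 0.093 = 41196.81314
Perpetuity value at year 4: $4,560.00 / 0.093 = 49032.25806
PV of perpetuity: 49032.25806 / (1+0.093)^4 = 34355.89338
Total PV = 41196.81314 + 34355.89338 = 75552.70653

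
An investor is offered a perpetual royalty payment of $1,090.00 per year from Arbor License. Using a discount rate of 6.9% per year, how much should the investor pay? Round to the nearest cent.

$15797.10

Level perpetuity: PV = C / r = $1,090.00 / 0.069 = $15,797.10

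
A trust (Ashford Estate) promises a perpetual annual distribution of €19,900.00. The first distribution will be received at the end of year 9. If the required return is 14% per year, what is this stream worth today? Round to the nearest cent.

€49829.47

Value at end of year 8: C / r = €19,900.00 / 0.14 = €142,142.8571
Discount to today: PV = €142,142.8571 / (1 + 0.14)^8 = €142,142.8571 / 2.852586 = €49,829.47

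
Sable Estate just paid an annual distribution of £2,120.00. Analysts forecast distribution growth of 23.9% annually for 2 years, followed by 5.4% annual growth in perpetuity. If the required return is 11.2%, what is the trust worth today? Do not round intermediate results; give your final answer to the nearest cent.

D_1 = 2626.68000
D_2 = 3254.45652
Terminal value at year 2: TV = D_2×(1+g_2)/(r−g_2) = 3430.19717/0.058 = 59141.33055
P_0 = D_1/(1+r)^1 + D_2/(1+r)^2 + TV/(1+r)^2
    = 2362.12230 + 2631.89706 + 47827.92246 = 52821.94183

£52821.94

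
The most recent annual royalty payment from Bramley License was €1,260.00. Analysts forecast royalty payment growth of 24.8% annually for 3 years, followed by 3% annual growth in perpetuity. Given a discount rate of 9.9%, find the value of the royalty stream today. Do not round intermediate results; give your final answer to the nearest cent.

€32443.63

D_1 = 1572.48000
D_2 = 1962.45504
D_3 = 2449.14389
Terminal value at year 3: TV = D_3×(1+g_2)/(r−g_2) = 2522.61821/0.069 = 36559.68415
P_0 = D_1/(1+r)^1 + D_2/(1+r)^2 + D_3/(1+r)^3 + TV/(1+r)^3
    = 1430.82803 + 1624.81654 + 1845.10559 + 27542.88050 = 32443.63065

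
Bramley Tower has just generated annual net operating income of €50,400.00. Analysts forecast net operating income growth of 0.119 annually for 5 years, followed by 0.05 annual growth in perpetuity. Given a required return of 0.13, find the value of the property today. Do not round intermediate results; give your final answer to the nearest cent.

D_1 = 56397.60000
D_2 = 63108.91440
D_3 = 70618.87521
D_4 = 79022.52136
D_5 = 88426.20141
Terminal value at year 5: TV = D_5×(1+g_2)/(r−g_2) = 92847.51148/0.08 = 1160593.89346
P_0 = D_1/(1+r)^1 + D_2/(1+r)^2 + D_3/(1+r)^3 + D_4/(1+r)^4 + D_5/(1+r)^5 + TV/(1+r)^5
    = 49909.38053 + 49423.53700 + 48942.42293 + 48465.99226 + 47994.19942 + 629923.86733 = 874659.39947

€874659.40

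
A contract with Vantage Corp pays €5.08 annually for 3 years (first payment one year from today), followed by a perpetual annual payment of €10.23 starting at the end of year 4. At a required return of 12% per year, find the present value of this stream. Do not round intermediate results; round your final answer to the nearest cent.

€72.88

PV of 3-year annuity: €5.08 × [1 − (1+0.12)^−3] / 0.12 = 12.20130
Perpetuity value at year 3: €10.23 / 0.12 = 85.25000
PV of perpetuity: 85.25000 / (1+0.12)^3 = 60.67927
Total PV = 12.20130 + 60.67927 = 72.88057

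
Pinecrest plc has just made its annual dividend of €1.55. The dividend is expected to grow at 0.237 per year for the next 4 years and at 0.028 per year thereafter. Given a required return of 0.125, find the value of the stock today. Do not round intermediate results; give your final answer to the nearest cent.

€31.92

D_1 = 1.91735
D_2 = 2.37176
D_3 = 2.93387
D_4 = 3.62920
Terminal value at year 4: TV = D_4×(1+g_2)/(r−g_2) = 3.73081/0.097 = 38.46200
P_0 = D_1/(1+r)^1 + D_2/(1+r)^2 + D_3/(1+r)^3 + D_4/(1+r)^4 + TV/(1+r)^4
    = 1.70431 + 1.87398 + 2.06055 + 2.26569 + 24.01164 = 31.91617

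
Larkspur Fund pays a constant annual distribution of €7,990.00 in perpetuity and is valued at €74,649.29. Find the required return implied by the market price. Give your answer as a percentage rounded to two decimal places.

10.70%

P = C/r ⇒ r = C/P = €7,990.00/€74,649.29 = 0.107034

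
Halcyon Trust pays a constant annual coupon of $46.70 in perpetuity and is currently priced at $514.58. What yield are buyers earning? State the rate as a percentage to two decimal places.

P = C/r ⇒ r = C/P = $46.70/$514.58 = 0.090754

9.08%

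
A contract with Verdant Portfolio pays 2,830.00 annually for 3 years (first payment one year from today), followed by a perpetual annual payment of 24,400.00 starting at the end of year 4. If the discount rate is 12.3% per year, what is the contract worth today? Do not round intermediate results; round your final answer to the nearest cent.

PV of 3-year annuity: 2,830.00 × [1 − (1+0.123)^−3] / 0.123 = 6762.29444
Perpetuity value at year 3: 24,400.00 / 0.123 = 198373.98374
PV of perpetuity: 198373.98374 / (1+0.123)^3 = 140070.10239
Total PV = 6762.29444 + 140070.10239 = 146832.39682

146832.40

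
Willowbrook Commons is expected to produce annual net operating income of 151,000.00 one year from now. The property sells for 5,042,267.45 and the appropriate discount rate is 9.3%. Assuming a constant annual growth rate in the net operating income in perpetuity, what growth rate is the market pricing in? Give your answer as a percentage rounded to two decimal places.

P = D₁/(r−g) ⇒ g = r − D₁/P = 0.093 − 151,000.00/5,042,267.45 = 0.063053

6.31%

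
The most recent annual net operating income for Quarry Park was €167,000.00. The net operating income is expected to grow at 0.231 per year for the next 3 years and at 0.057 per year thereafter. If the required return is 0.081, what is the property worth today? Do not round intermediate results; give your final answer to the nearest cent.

€11514533.15

D_1 = 205577.00000
D_2 = 253065.28700
D_3 = 311523.36830
Terminal value at year 3: TV = D_3×(1+g_2)/(r−g_2) = 329280.20029/0.024 = 13720008.34541
P_0 = D_1/(1+r)^1 + D_2/(1+r)^2 + D_3/(1+r)^3 + TV/(1+r)^3
    = 190172.98797 + 216561.46919 + 246611.62680 + 10861187.06382 = 11514533.14778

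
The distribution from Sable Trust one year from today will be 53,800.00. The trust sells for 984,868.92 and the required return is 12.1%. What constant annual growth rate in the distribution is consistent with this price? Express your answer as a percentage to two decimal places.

6.64%

P = D₁/(r−g) ⇒ g = r − D₁/P = 0.121 − 53,800.00/984,868.92 = 0.066373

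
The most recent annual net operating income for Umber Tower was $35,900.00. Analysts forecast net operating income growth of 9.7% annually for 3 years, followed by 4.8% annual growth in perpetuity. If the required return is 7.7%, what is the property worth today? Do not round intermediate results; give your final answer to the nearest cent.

$1482727.81

D_1 = 39382.30000
D_2 = 43202.38310
D_3 = 47393.01426
Terminal value at year 3: TV = D_3×(1+g_2)/(r−g_2) = 49667.87895/0.029 = 1712685.48087
P_0 = D_1/(1+r)^1 + D_2/(1+r)^2 + D_3/(1+r)^3 + TV/(1+r)^3
    = 36566.66667 + 37245.71340 + 37937.37010 + 1370978.06443 = 1482727.81460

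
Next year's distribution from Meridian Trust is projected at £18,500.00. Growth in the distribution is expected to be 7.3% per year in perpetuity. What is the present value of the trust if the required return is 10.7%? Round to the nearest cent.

Growing perpetuity: P = D₁ / (r − g) = £18,500.0000 / (0.107 − 0.073) = £544,117.65

£544117.65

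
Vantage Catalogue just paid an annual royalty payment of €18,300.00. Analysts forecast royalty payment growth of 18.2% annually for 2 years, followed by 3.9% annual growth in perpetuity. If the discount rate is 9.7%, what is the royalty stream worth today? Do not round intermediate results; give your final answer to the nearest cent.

D_1 = 21630.60000
D_2 = 25567.36920
Terminal value at year 2: TV = D_2×(1+g_2)/(r−g_2) = 26564.49660/0.058 = 458008.56205
P_0 = D_1/(1+r)^1 + D_2/(1+r)^2 + TV/(1+r)^2
    = 19717.95807 + 21245.78527 + 380592.60156 = 421556.34489

€421556.34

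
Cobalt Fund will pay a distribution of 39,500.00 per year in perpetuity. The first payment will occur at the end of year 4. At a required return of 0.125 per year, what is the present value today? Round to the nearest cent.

221936.90

Value at end of year 3: C / r = 39,500.00 / 0.125 = 316,000.0000
Discount to today: PV = 316,000.0000 / (1 + 0.125)^3 = 316,000.0000 / 1.423828 = 221,936.90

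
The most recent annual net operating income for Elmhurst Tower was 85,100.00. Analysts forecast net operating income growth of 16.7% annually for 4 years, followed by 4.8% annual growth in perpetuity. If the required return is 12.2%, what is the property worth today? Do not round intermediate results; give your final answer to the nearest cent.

1786421.18

D_1 = 99311.70000
D_2 = 115896.75390
D_3 = 135251.51180
D_4 = 157838.51427
Terminal value at year 4: TV = D_4×(1+g_2)/(r−g_2) = 165414.76296/0.074 = 2235334.63456
P_0 = D_1/(1+r)^1 + D_2/(1+r)^2 + D_3/(1+r)^3 + D_4/(1+r)^4 + TV/(1+r)^4
    = 88513.10160 + 92063.09231 + 95755.46232 + 99595.92204 + 1410493.59864 = 1786421.17692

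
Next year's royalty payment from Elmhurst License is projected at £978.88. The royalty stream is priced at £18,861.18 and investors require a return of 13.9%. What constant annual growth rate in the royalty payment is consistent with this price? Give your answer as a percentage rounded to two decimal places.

8.71%

P = D₁/(r−g) ⇒ g = r − D₁/P = 0.139 − £978.88/£18,861.18 = 0.087101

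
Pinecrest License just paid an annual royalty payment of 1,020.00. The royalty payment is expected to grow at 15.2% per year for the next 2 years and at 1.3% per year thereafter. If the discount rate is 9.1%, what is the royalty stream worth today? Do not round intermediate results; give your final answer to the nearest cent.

16983.94

D_1 = 1175.04000
D_2 = 1353.64608
Terminal value at year 2: TV = D_2×(1+g_2)/(r−g_2) = 1371.24348/0.078 = 17580.04460
P_0 = D_1/(1+r)^1 + D_2/(1+r)^2 + TV/(1+r)^2
    = 1077.03025 + 1137.24917 + 14769.65910 = 16983.93852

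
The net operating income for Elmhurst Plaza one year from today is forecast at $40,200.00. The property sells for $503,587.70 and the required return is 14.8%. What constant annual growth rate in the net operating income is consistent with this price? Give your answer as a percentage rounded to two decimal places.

6.82%

P = D₁/(r−g) ⇒ g = r − D₁/P = 0.148 − $40,200.00/$503,587.70 = 0.068173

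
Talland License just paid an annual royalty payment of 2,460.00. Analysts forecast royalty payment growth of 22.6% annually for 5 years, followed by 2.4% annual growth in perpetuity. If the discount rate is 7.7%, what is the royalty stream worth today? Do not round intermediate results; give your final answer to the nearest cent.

D_1 = 3015.96000
D_2 = 3697.56696
D_3 = 4533.21709
D_4 = 5557.72416
D_5 = 6813.76982
Terminal value at year 5: TV = D_5×(1+g_2)/(r−g_2) = 6977.30029/0.053 = 131647.17530
P_0 = D_1/(1+r)^1 + D_2/(1+r)^2 + D_3/(1+r)^3 + D_4/(1+r)^4 + D_5/(1+r)^5 + TV/(1+r)^5
    = 2800.33426 + 3187.75284 + 3628.76971 + 4130.80006 + 4702.28493 + 90851.69381 = 109301.63561

109301.64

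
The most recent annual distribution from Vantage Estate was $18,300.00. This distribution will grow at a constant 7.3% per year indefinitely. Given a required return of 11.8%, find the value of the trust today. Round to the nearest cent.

$436353.33

D₁ = D₀ × (1 + g) = $18,300.00 × 1.073 = $19,635.9000
Growing perpetuity: P = D₁ / (r − g) = $19,635.9000 / (0.118 − 0.073) = $436,353.33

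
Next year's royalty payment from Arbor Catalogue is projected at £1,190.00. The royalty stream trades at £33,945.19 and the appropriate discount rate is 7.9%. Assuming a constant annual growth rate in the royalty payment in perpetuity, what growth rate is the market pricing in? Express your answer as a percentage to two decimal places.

P = D₁/(r−g) ⇒ g = r − D₁/P = 0.079 − £1,190.00/£33,945.19 = 0.043943

4.39%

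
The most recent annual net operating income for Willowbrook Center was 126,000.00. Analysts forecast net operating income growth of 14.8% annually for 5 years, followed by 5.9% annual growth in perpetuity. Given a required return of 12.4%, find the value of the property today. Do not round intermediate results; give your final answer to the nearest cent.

2953078.82

D_1 = 144648.00000
D_2 = 166055.90400
D_3 = 190632.17779
D_4 = 218845.74011
D_5 = 251234.90964
Terminal value at year 5: TV = D_5×(1+g_2)/(r−g_2) = 266057.76931/0.065 = 4093196.45092
P_0 = D_1/(1+r)^1 + D_2/(1+r)^2 + D_3/(1+r)^3 + D_4/(1+r)^4 + D_5/(1+r)^5 + TV/(1+r)^5
    = 128690.39146 + 131438.22900 + 134244.73923 + 137111.17494 + 140038.81569 + 2281555.47402 = 2953078.82433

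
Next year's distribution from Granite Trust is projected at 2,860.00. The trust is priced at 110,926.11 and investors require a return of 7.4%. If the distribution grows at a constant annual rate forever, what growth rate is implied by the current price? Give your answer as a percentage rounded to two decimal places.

4.82%

P = D₁/(r−g) ⇒ g = r − D₁/P = 0.074 − 2,860.00/110,926.11 = 0.048217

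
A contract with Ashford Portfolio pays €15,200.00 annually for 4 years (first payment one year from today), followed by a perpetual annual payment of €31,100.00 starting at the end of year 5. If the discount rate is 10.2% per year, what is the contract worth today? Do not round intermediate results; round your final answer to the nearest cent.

€254718.53

PV of 4-year annuity: €15,200.00 × [1 − (1+0.102)^−4] / 0.102 = 47974.09368
Perpetuity value at year 4: €31,100.00 / 0.102 = 304901.96078
PV of perpetuity: 304901.96078 / (1+0.102)^4 = 206744.44017
Total PV = 47974.09368 + 206744.44017 = 254718.53384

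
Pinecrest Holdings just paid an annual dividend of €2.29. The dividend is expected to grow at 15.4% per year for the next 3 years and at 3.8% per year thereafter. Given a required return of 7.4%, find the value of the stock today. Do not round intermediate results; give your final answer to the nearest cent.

D_1 = 2.64266
D_2 = 3.04963
D_3 = 3.51927
Terminal value at year 3: TV = D_3×(1+g_2)/(r−g_2) = 3.65300/0.036 = 101.47236
P_0 = D_1/(1+r)^1 + D_2/(1+r)^2 + D_3/(1+r)^3 + TV/(1+r)^3
    = 2.46058 + 2.64386 + 2.84080 + 81.90962 = 89.85486

€89.85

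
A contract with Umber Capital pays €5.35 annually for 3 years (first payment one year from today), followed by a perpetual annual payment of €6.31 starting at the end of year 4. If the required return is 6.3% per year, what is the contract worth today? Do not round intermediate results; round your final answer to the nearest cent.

€97.61

PV of 3-year annuity: €5.35 × [1 − (1+0.063)^−3] / 0.063 = 14.22161
Perpetuity value at year 3: €6.31 / 0.063 = 100.15873
PV of perpetuity: 100.15873 / (1+0.063)^3 = 83.38521
Total PV = 14.22161 + 83.38521 = 97.60682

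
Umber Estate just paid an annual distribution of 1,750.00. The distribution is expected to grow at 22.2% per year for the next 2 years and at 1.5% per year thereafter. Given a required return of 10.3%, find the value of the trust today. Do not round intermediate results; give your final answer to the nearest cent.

D_1 = 2138.50000
D_2 = 2613.24700
Terminal value at year 2: TV = D_2×(1+g_2)/(r−g_2) = 2652.44571/0.088 = 30141.42847
P_0 = D_1/(1+r)^1 + D_2/(1+r)^2 + TV/(1+r)^2
    = 1938.80326 + 2147.97605 + 24774.95109 = 28861.73040

28861.73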